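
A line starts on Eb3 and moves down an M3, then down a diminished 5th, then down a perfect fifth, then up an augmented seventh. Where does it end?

A major third down from Eb3 is Cb3.
Cb3 down a diminished fifth → F2 (6 semitones).
F2 down a perfect fifth → Bb1 (7 semitones).
Bb1 up an augmented seventh → A#2 (12 semitones).

A#2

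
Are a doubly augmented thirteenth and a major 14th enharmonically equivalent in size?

Both span 23 semitones: a doubly augmented thirteenth and a major fourteenth are the same chromatic distance.

Yes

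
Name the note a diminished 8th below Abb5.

For an octave the letter name doesn't change: still A, an octave down.
A diminished octave spans 11 semitones, so from Abb5 the target pitch is Ab4.

Ab4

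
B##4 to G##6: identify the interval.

m13

B to G spans six letter names (B-C-D-E-F-G), plus an octave, so the interval is some kind of thirteenth.
B##4 to G##6 is 20 semitones, a half step short of the major thirteenth (21), so this is minor.
(Equivalently, a compound minor sixth: a minor sixth plus an octave.)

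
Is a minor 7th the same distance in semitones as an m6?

No

A minor seventh is 10 semitones but a minor sixth is 8 semitones — different sizes.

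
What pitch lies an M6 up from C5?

A5

The sixth takes the letter from C up to A.
Moving 9 semitones up from C5 (the size of a major sixth) reaches A5.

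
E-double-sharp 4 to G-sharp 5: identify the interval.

diminished 10th

E to G spans three letter names (E-F-G), plus an octave: a tenth.
The major tenth is 16 semitones; here we have 14, two semitones narrower: diminished.
(Equivalently, a compound diminished third: a diminished third plus an octave.)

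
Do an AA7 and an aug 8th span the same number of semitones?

A doubly augmented seventh spans 13 semitones, and an augmented octave also spans 13 semitones — they're enharmonic.

Yes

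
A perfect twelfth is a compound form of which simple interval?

perfect 5th

Each octave removed subtracts seven from the number: 12 − 7 = 5.
So a perfect twelfth is an octave plus a perfect fifth. The quality is unchanged.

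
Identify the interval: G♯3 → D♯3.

perfect 4th

Descending from G#3 to D#3 is the same interval as ascending D#3 to G#3.
D to G spans four letter names (D-E-F-G), so the interval is some kind of fourth.
The perfect fourth spans 5 semitones, and D#3 to G#3 is exactly 5 semitones — so this is a perfect fourth.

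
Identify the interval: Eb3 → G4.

E to G spans three letter names (E-F-G), plus an octave — that makes it a tenth of some quality.
The major tenth spans 16 semitones, and Eb3 to G4 is exactly 16 semitones — so this is a major tenth.
(Equivalently, a compound major third: a major third plus an octave.)

major tenth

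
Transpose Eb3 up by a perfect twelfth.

Counting five letter names plus an octave up from E lands on B.
A perfect twelfth spans 19 semitones, so from Eb3 the target pitch is Bb4.

Bb4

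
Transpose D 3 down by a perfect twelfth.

G 1

The twelfth's letter: D down five letter names plus an octave → G.
A perfect twelfth spans 19 semitones, so from D3 the target pitch is G1.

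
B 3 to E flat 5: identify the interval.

B to E spans four letter names (B-C-D-E), plus an octave, so the interval is some kind of eleventh.
B3 to Eb5 spans 16 semitones — one semitone narrower than the perfect eleventh (17) — giving a diminished eleventh.
(Equivalently, a compound diminished fourth: a diminished fourth plus an octave.)

d11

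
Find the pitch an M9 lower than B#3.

A#2

Counting two letter names plus an octave down from B lands on A.
A major ninth is 14 semitones; 14 semitones down from B#3 gives A#2.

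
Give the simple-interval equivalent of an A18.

augmented fourth

Subtracting seven from the interval number removes an octave: 18 − 14 = 4.
Quality carries through unchanged, so the simple form is an augmented fourth.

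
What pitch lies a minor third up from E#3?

G#3

The third takes the letter from E up to G.
Moving 3 semitones up from E#3 (the size of a minor third) reaches G#3.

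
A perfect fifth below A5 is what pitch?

Counting five letter names down from A lands on D.
A perfect fifth is 7 semitones; 7 semitones down from A5 gives D5.

D5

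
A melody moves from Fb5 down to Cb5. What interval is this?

Descending from Fb5 to Cb5 is the same interval as ascending Cb5 to Fb5.
C to F spans four letter names (C-D-E-F) — that makes it a fourth of some quality.
The perfect fourth spans 5 semitones, and Cb5 to Fb5 is exactly 5 semitones — so this is a perfect fourth.

perfect fourth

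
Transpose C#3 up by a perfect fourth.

The fourth takes the letter from C up to F.
Moving 5 semitones up from C#3 (the size of a perfect fourth) reaches F#3.

F#3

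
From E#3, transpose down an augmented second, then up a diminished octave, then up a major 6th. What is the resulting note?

Down an augmented second from E#3: D3 (3 semitones down).
A diminished octave up from D3 is Db4.
Up a major sixth from Db4: Bb4 (9 semitones up).

Bb4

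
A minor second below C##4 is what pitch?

B##3

The second takes the letter from C down to B.
A minor second is 1 semitone; 1 semitone down from C##4 gives B##3.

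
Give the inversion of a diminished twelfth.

augmented fourth

First reduce the compound diminished twelfth to its simple form, a diminished fifth.
The rule of nine gives the new number: 9 − 5 = 4, so a fifth becomes a fourth.
And diminished becomes augmented under inversion, so we get an augmented fourth.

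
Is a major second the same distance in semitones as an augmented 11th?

No

A major second spans 2 semitones; an augmented eleventh spans 18 semitones. They differ by 16.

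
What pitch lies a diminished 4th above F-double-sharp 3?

B 3

The fourth takes the letter from F up to B.
A diminished fourth spans 4 semitones, so from F##3 the target pitch is B3.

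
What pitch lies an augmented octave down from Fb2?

Fbb1

The letter stays F (same as the start), shifted an octave down.
Moving 13 semitones down from Fb2 (the size of an augmented octave) reaches Fbb1.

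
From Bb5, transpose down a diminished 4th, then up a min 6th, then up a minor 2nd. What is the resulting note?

Eb6

Bb5 down a diminished fourth → F#5 (4 semitones).
Up a minor sixth from F#5: D6 (8 semitones up).
A minor second up from D6 is Eb6.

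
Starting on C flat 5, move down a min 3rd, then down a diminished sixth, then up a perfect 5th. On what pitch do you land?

G sharp 4

Down a minor third from Cb5: Ab4 (3 semitones down).
Down a diminished sixth from Ab4: C#4 (7 semitones down).
A perfect fifth up from C#4 is G#4.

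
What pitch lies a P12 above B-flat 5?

Counting five letter names plus an octave up from B lands on F.
Moving 19 semitones up from Bb5 (the size of a perfect twelfth) reaches F7.

F 7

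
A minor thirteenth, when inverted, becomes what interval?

M3

First reduce the compound minor thirteenth to its simple form, a minor sixth.
Interval numbers invert to sum to nine: 6 + 3 = 9, so a sixth inverts to a third.
Quality inverts too: minor becomes major. That makes the inversion a major third.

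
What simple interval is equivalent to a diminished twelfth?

diminished fifth

Take out an octave (7 from the number): 12 − 7 = 5.
That makes a diminished twelfth a compound diminished fifth — an octave plus a diminished fifth.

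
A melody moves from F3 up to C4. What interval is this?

F to C spans five letter names (F-G-A-B-C) — that makes it a fifth of some quality.
F3 to C4 is 7 semitones, matching the perfect fifth exactly, so the quality is perfect.

perfect fifth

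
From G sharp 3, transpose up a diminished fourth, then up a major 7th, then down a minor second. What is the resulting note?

A sharp 4

Up a diminished fourth from G#3: C4 (4 semitones up).
A major seventh up from C4 is B4.
B4 down a minor second → A#4 (1 semitone).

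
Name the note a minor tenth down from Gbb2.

Ebb1

Counting three letter names plus an octave down from G lands on E.
Moving 15 semitones down from Gbb2 (the size of a minor tenth) reaches Ebb1.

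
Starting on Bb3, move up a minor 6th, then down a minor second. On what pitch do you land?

F4

A minor sixth up from Bb3 is Gb4.
Gb4 down a minor second → F4 (1 semitone).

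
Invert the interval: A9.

diminished 7th

First reduce the compound augmented ninth to its simple form, an augmented second.
Inverted interval numbers add to nine, so a second pairs with a seventh (2 + 7 = 9).
Quality inverts too: augmented becomes diminished. That makes the inversion a diminished seventh.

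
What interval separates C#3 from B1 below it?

Descending from C#3 to B1 is the same interval as ascending B1 to C#3.
B to C spans two letter names (B-C), plus an octave, so the interval is some kind of ninth.
B1 to C#3 is 14 semitones, matching the major ninth exactly, so the quality is major.
(Equivalently, a compound major second: a major second plus an octave.)

M9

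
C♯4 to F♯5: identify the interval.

perfect eleventh

C to F spans four letter names (C-D-E-F), plus an octave: an eleventh.
C#4 to F#5 is 17 semitones, matching the perfect eleventh exactly, so the quality is perfect.
(Equivalently, a compound perfect fourth: a perfect fourth plus an octave.)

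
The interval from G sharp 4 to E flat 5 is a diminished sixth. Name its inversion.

The rule of nine gives the new number: 9 − 6 = 3, so a sixth becomes a third.
And diminished becomes augmented under inversion, so we get an augmented third.

augmented 3rd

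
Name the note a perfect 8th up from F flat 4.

F flat 5

For an octave the letter name doesn't change: still F, an octave up.
A perfect octave is 12 semitones; 12 semitones up from Fb4 gives Fb5.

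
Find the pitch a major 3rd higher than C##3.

Counting three letter names up from C lands on E.
A major third spans 4 semitones, so from C##3 the target pitch is E##3.

E##3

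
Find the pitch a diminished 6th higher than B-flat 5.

Six letter names up from B: G.
Moving 7 semitones up from Bb5 (the size of a diminished sixth) reaches Gbb6.

G-double-flat 6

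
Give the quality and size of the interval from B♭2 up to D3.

major 3rd

B to D spans three letter names (B-C-D): a third.
The major third spans 4 semitones, and Bb2 to D3 is exactly 4 semitones — so this is a major third.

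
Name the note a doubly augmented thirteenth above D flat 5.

The thirteenth's letter: D up six letter names plus an octave → B.
A doubly augmented thirteenth spans 23 semitones, so from Db5 the target pitch is B#6.

B sharp 6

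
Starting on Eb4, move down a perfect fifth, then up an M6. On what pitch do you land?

F4

Eb4 down a perfect fifth → Ab3 (7 semitones).
Ab3 up a major sixth → F4 (9 semitones).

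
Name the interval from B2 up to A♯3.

major seventh

B to A spans seven letter names (B-C-D-E-F-G-A), so the interval is some kind of seventh.
The major seventh spans 11 semitones, and B2 to A#3 is exactly 11 semitones — so this is a major seventh.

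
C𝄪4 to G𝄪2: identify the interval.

perfect eleventh

Descending from C##4 to G##2 is the same interval as ascending G##2 to C##4.
G to C spans four letter names (G-A-B-C), plus an octave, so the interval is some kind of eleventh.
Counting semitones, G##2→C##4 is 17, which is the perfect eleventh.
(Equivalently, a compound perfect fourth: a perfect fourth plus an octave.)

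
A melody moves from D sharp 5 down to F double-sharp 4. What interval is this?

Descending from D#5 to F##4 is the same interval as ascending F##4 to D#5.
F to D spans six letter names (F-G-A-B-C-D) — that makes it a sixth of some quality.
F##4 to D#5 is 8 semitones, a half step short of the major sixth (9), so this is minor.

minor sixth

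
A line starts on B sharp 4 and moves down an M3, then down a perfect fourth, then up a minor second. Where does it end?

Down a major third from B#4: G#4 (4 semitones down).
G#4 down a perfect fourth → D#4 (5 semitones).
D#4 up a minor second → E4 (1 semitone).

E 4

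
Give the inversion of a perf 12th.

P4

First reduce the compound perfect twelfth to its simple form, a perfect fifth.
Interval numbers invert to sum to nine: 5 + 4 = 9, so a fifth inverts to a fourth.
And perfect stays perfect under inversion, so we get a perfect fourth.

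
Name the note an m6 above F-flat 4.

D-double-flat 5

Six letter names up from F: D.
Moving 8 semitones up from Fb4 (the size of a minor sixth) reaches Dbb5.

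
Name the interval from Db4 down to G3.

diminished 5th

Descending from Db4 to G3 is the same interval as ascending G3 to Db4.
G to D spans five letter names (G-A-B-C-D): a fifth.
G3 to Db4 spans 6 semitones — one semitone narrower than the perfect fifth (7) — giving a diminished fifth.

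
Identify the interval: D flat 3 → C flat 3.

major second

Descending from Db3 to Cb3 is the same interval as ascending Cb3 to Db3.
C to D spans two letter names (C-D): a second.
Counting semitones, Cb3→Db3 is 2, which is the major second.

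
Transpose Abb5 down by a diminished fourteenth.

Seven letters down from A (plus an octave) reaches B.
A diminished fourteenth spans 21 semitones, so from Abb5 the target pitch is Bb3.

Bb3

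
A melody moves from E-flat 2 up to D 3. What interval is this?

E to D spans seven letter names (E-F-G-A-B-C-D), so the interval is some kind of seventh.
Eb2 to D3 is 11 semitones, matching the major seventh exactly, so the quality is major.

major seventh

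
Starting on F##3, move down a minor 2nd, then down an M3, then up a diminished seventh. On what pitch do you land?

B3

Down a minor second from F##3: E##3 (1 semitone down).
E##3 down a major third → C##3 (4 semitones).
A diminished seventh up from C##3 is B3.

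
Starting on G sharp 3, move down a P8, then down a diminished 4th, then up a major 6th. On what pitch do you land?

B double-sharp 2

Down a perfect octave from G#3: G#2 (12 semitones down).
A diminished fourth down from G#2 is D##2.
Up a major sixth from D##2: B##2 (9 semitones up).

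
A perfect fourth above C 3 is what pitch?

Four letter names up from C: F.
A perfect fourth is 5 semitones; 5 semitones up from C3 gives F3.

F 3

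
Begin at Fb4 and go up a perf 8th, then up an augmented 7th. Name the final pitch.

E6

A perfect octave up from Fb4 is Fb5.
An augmented seventh up from Fb5 is E6.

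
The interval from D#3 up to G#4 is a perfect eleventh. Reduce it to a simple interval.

perfect 4th

Take out an octave (7 from the number): 11 − 7 = 4.
That makes a perfect eleventh a compound perfect fourth — an octave plus a perfect fourth.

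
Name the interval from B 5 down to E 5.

P5

Descending from B5 to E5 is the same interval as ascending E5 to B5.
E to B spans five letter names (E-F-G-A-B) — that makes it a fifth of some quality.
E5 to B5 is 7 semitones, matching the perfect fifth exactly, so the quality is perfect.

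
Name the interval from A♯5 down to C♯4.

Descending from A#5 to C#4 is the same interval as ascending C#4 to A#5.
C to A spans six letter names (C-D-E-F-G-A), plus an octave, so the interval is some kind of thirteenth.
Counting semitones, C#4→A#5 is 21, which is the major thirteenth.
(Equivalently, a compound major sixth: a major sixth plus an octave.)

major thirteenth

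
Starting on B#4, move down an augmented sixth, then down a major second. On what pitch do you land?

Down an augmented sixth from B#4: D4 (10 semitones down).
Down a major second from D4: C4 (2 semitones down).

C4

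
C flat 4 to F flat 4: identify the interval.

perfect fourth

C to F spans four letter names (C-D-E-F) — that makes it a fourth of some quality.
Counting semitones, Cb4→Fb4 is 5, which is the perfect fourth.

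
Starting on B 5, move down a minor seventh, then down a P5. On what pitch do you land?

A minor seventh down from B5 is C#5.
Down a perfect fifth from C#5: F#4 (7 semitones down).

F sharp 4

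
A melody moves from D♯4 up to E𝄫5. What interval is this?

D to E spans two letter names (D-E), plus an octave — that makes it a ninth of some quality.
The major ninth is 14 semitones; here we have 11, three semitones narrower: doubly diminished.

doubly diminished ninth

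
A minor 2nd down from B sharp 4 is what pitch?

Counting two letter names down from B lands on A.
Moving 1 semitone down from B#4 (the size of a minor second) reaches A##4.

A double-sharp 4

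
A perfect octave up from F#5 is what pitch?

F#6

For an octave the letter name doesn't change: still F, an octave up.
A perfect octave is 12 semitones; 12 semitones up from F#5 gives F#6.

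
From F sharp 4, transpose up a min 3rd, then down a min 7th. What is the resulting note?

F#4 up a minor third → A4 (3 semitones).
Down a minor seventh from A4: B3 (10 semitones down).

B 3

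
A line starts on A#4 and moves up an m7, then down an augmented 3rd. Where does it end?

A#4 up a minor seventh → G#5 (10 semitones).
Down an augmented third from G#5: Eb5 (5 semitones down).

Eb5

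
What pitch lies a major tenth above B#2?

The tenth's letter: B up three letter names plus an octave → D.
Moving 16 semitones up from B#2 (the size of a major tenth) reaches D##4.

D##4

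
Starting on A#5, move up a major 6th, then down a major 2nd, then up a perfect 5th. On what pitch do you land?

A major sixth up from A#5 is F##6.
F##6 down a major second → E#6 (2 semitones).
Up a perfect fifth from E#6: B#6 (7 semitones up).

B#6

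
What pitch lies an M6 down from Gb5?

Counting six letter names down from G lands on B.
A major sixth is 9 semitones; 9 semitones down from Gb5 gives Bbb4.

Bbb4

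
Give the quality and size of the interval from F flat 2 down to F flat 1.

perfect octave

Descending from Fb2 to Fb1 is the same interval as ascending Fb1 to Fb2.
F to F is the same letter name, plus an octave, so the interval is some kind of octave.
The perfect octave spans 12 semitones, and Fb1 to Fb2 is exactly 12 semitones — so this is a perfect octave.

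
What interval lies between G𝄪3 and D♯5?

G to D spans five letter names (G-A-B-C-D), plus an octave, so the interval is some kind of twelfth.
G##3 to D#5 spans 18 semitones — one semitone narrower than the perfect twelfth (19) — giving a diminished twelfth.
(Equivalently, a compound diminished fifth: a diminished fifth plus an octave.)

diminished 12th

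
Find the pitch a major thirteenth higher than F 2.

D 4

The thirteenth's letter: F up six letter names plus an octave → D.
A major thirteenth is 21 semitones; 21 semitones up from F2 gives D4.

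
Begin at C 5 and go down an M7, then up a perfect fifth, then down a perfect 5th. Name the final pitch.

C5 down a major seventh → Db4 (11 semitones).
Up a perfect fifth from Db4: Ab4 (7 semitones up).
Ab4 down a perfect fifth → Db4 (7 semitones).

D flat 4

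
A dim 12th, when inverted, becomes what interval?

augmented 4th

First reduce the compound diminished twelfth to its simple form, a diminished fifth.
The rule of nine gives the new number: 9 − 5 = 4, so a fifth becomes a fourth.
And diminished becomes augmented under inversion, so we get an augmented fourth.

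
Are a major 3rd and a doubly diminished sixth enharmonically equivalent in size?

No

A major third spans 4 semitones; a doubly diminished sixth spans 6 semitones. They differ by 2.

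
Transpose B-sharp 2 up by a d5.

F-sharp 3

Counting five letter names up from B lands on F.
A diminished fifth is 6 semitones; 6 semitones up from B#2 gives F#3.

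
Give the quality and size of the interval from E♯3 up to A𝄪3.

E to A spans four letter names (E-F-G-A) — that makes it a fourth of some quality.
E#3 to A##3 spans 6 semitones — one semitone wider than the perfect fourth (5) — giving an augmented fourth.

augmented fourth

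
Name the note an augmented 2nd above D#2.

E##2

The second takes the letter from D up to E.
An augmented second spans 3 semitones, so from D#2 the target pitch is E##2.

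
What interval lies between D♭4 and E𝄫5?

D to E spans two letter names (D-E), plus an octave — that makes it a ninth of some quality.
A major ninth would be 14 semitones, but Db4 to Ebb5 is 13 — one semitone narrower, making it a minor ninth.
(Equivalently, a compound minor second: a minor second plus an octave.)

minor ninth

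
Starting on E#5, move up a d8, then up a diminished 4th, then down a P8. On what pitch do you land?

A diminished octave up from E#5 is E6.
A diminished fourth up from E6 is Ab6.
A perfect octave down from Ab6 is Ab5.

Ab5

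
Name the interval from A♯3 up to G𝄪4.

major 7th

A to G spans seven letter names (A-B-C-D-E-F-G) — that makes it a seventh of some quality.
A#3 to G##4 is 11 semitones, matching the major seventh exactly, so the quality is major.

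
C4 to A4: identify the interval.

major 6th

C to A spans six letter names (C-D-E-F-G-A), so the interval is some kind of sixth.
C4 to A4 is 9 semitones, matching the major sixth exactly, so the quality is major.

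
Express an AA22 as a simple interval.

Each octave removed subtracts seven from the number: 22 − 14 = 8.
So a doubly augmented twenty-second is 2 octaves plus a doubly augmented octave. The quality is unchanged.

doubly augmented 8th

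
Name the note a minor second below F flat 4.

E flat 4

Counting two letter names down from F lands on E.
Moving 1 semitone down from Fb4 (the size of a minor second) reaches Eb4.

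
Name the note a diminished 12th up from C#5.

G6

The twelfth's letter: C up five letter names plus an octave → G.
A diminished twelfth spans 18 semitones, so from C#5 the target pitch is G6.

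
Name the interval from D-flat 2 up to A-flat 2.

perfect fifth

D to A spans five letter names (D-E-F-G-A) — that makes it a fifth of some quality.
Counting semitones, Db2→Ab2 is 7, which is the perfect fifth.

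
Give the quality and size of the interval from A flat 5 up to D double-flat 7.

diminished eleventh

A to D spans four letter names (A-B-C-D), plus an octave: an eleventh.
A perfect eleventh would be 17 semitones; Ab5 to Dbb7 is 16, one semitone narrower, so the interval is diminished.
(Equivalently, a compound diminished fourth: a diminished fourth plus an octave.)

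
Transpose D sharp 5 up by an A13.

The thirteenth's letter: D up six letter names plus an octave → B.
An augmented thirteenth spans 22 semitones, so from D#5 the target pitch is B##6.

B double-sharp 6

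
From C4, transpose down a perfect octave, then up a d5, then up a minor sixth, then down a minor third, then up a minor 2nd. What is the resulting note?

C4 down a perfect octave → C3 (12 semitones).
Up a diminished fifth from C3: Gb3 (6 semitones up).
A minor sixth up from Gb3 is Ebb4.
A minor third down from Ebb4 is Cb4.
A minor second up from Cb4 is Dbb4.

Dbb4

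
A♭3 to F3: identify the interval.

Descending from Ab3 to F3 is the same interval as ascending F3 to Ab3.
F to A spans three letter names (F-G-A) — that makes it a third of some quality.
At 3 semitones, F3→Ab3 falls one short of a major third: minor.

m3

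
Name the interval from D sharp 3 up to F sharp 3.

D to F spans three letter names (D-E-F) — that makes it a third of some quality.
At 3 semitones, D#3→F#3 falls one short of a major third: minor.

m3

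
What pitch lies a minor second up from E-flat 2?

F-flat 2

Two letter names up from E: F.
A minor second is 1 semitone; 1 semitone up from Eb2 gives Fb2.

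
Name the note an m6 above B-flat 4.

G-flat 5

Counting six letter names up from B lands on G.
Moving 8 semitones up from Bb4 (the size of a minor sixth) reaches Gb5.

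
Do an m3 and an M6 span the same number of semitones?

No

A minor third spans 3 semitones; a major sixth spans 9 semitones. They differ by 6.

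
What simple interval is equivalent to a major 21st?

Each octave removed subtracts seven from the number: 21 − 14 = 7.
So a major twenty-first is 2 octaves plus a major seventh. The quality is unchanged.

major seventh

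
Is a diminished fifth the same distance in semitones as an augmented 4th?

Yes

A diminished fifth spans 6 semitones, and an augmented fourth also spans 6 semitones — they're enharmonic.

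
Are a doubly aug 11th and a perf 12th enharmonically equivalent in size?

A doubly augmented eleventh = 19 semitones = a perfect twelfth; enharmonically equal.

Yes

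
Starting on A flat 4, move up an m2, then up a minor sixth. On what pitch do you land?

G double-flat 5

Ab4 up a minor second → Bbb4 (1 semitone).
Bbb4 up a minor sixth → Gbb5 (8 semitones).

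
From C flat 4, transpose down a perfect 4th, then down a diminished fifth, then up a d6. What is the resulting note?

Cb4 down a perfect fourth → Gb3 (5 semitones).
Gb3 down a diminished fifth → C3 (6 semitones).
A diminished sixth up from C3 is Abb3.

A double-flat 3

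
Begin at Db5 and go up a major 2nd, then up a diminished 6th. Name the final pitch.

Cbb6

Db5 up a major second → Eb5 (2 semitones).
A diminished sixth up from Eb5 is Cbb6.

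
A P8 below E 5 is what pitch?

The letter stays E (same as the start), shifted an octave down.
A perfect octave spans 12 semitones, so from E5 the target pitch is E4.

E 4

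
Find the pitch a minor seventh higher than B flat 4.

Seven letter names up from B: A.
A minor seventh spans 10 semitones, so from Bb4 the target pitch is Ab5.

A flat 5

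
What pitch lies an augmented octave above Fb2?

For an octave the letter name doesn't change: still F, an octave up.
Moving 13 semitones up from Fb2 (the size of an augmented octave) reaches F3.

F3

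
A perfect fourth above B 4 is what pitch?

The fourth takes the letter from B up to E.
Moving 5 semitones up from B4 (the size of a perfect fourth) reaches E5.

E 5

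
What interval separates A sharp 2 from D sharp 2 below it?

perfect fifth

Descending from A#2 to D#2 is the same interval as ascending D#2 to A#2.
D to A spans five letter names (D-E-F-G-A) — that makes it a fifth of some quality.
Counting semitones, D#2→A#2 is 7, which is the perfect fifth.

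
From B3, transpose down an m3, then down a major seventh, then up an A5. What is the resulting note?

Down a minor third from B3: G#3 (3 semitones down).
A major seventh down from G#3 is A2.
A2 up an augmented fifth → E#3 (8 semitones).

E#3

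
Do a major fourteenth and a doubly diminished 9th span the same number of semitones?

A major fourteenth is 23 semitones but a doubly diminished ninth is 11 semitones — different sizes.

No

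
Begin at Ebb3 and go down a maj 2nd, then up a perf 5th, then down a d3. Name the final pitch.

F3

Ebb3 down a major second → Dbb3 (2 semitones).
Dbb3 up a perfect fifth → Abb3 (7 semitones).
Abb3 down a diminished third → F3 (2 semitones).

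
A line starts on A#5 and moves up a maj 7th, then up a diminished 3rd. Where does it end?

B6

A major seventh up from A#5 is G##6.
Up a diminished third from G##6: B6 (2 semitones up).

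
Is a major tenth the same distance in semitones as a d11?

Both span 16 semitones: a major tenth and a diminished eleventh are the same chromatic distance.

Yes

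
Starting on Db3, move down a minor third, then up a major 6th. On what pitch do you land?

Down a minor third from Db3: Bb2 (3 semitones down).
A major sixth up from Bb2 is G3.

G3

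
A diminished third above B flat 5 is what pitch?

D double-flat 6

Counting three letter names up from B lands on D.
A diminished third is 2 semitones; 2 semitones up from Bb5 gives Dbb6.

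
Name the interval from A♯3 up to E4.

A to E spans five letter names (A-B-C-D-E), so the interval is some kind of fifth.
A perfect fifth would be 7 semitones; A#3 to E4 is 6, one semitone narrower, so the interval is diminished.

diminished 5th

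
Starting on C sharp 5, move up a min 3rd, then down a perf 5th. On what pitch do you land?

A minor third up from C#5 is E5.
A perfect fifth down from E5 is A4.

A 4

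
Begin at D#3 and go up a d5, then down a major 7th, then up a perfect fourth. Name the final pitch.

A diminished fifth up from D#3 is A3.
Down a major seventh from A3: Bb2 (11 semitones down).
Bb2 up a perfect fourth → Eb3 (5 semitones).

Eb3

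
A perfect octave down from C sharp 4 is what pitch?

An octave keeps the letter name C, an octave down from C.
Moving 12 semitones down from C#4 (the size of a perfect octave) reaches C#3.

C sharp 3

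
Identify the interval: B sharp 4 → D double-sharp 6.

M10

B to D spans three letter names (B-C-D), plus an octave: a tenth.
The major tenth spans 16 semitones, and B#4 to D##6 is exactly 16 semitones — so this is a major tenth.
(Equivalently, a compound major third: a major third plus an octave.)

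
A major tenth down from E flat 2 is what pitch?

C flat 1

Counting three letter names plus an octave down from E lands on C.
Moving 16 semitones down from Eb2 (the size of a major tenth) reaches Cb1.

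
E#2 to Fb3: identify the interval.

E to F spans two letter names (E-F), plus an octave, so the interval is some kind of ninth.
The major ninth is 14 semitones; here we have 11, three semitones narrower: doubly diminished.

doubly diminished ninth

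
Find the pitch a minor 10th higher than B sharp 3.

The tenth's letter: B up three letter names plus an octave → D.
A minor tenth is 15 semitones; 15 semitones up from B#3 gives D#5.

D sharp 5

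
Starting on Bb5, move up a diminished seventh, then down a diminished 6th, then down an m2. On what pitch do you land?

Up a diminished seventh from Bb5: Abb6 (9 semitones up).
A diminished sixth down from Abb6 is C6.
A minor second down from C6 is B5.

B5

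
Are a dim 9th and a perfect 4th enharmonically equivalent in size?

No

A diminished ninth spans 12 semitones; a perfect fourth spans 5 semitones. They differ by 7.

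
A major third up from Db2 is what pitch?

F2

Counting three letter names up from D lands on F.
A major third spans 4 semitones, so from Db2 the target pitch is F2.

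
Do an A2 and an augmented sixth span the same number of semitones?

No

An augmented second is 3 semitones but an augmented sixth is 10 semitones — different sizes.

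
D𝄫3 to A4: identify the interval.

D to A spans five letter names (D-E-F-G-A), plus an octave: a twelfth.
Dbb3 to A4 spans 21 semitones — two semitones wider than the perfect twelfth (19) — giving a doubly augmented twelfth.
(Equivalently, a compound doubly augmented fifth: a doubly augmented fifth plus an octave.)

AA12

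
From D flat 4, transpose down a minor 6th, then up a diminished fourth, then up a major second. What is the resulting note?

A minor sixth down from Db4 is F3.
Up a diminished fourth from F3: Bbb3 (4 semitones up).
Up a major second from Bbb3: Cb4 (2 semitones up).

C flat 4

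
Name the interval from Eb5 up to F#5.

E to F spans two letter names (E-F): a second.
A major second would be 2 semitones; Eb5 to F#5 is 3, one semitone wider, so the interval is augmented.

augmented 2nd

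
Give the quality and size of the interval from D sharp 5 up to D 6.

D to D is the same letter name, plus an octave, so the interval is some kind of octave.
A perfect octave would be 12 semitones; D#5 to D6 is 11, one semitone narrower, so the interval is diminished.

diminished 8th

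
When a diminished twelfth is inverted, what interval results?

First reduce the compound diminished twelfth to its simple form, a diminished fifth.
Inverted interval numbers add to nine, so a fifth pairs with a fourth (5 + 4 = 9).
The quality also flips — diminished becomes augmented — giving an augmented fourth.

A4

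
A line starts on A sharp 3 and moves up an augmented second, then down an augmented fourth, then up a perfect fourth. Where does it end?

A#3 up an augmented second → B##3 (3 semitones).
Down an augmented fourth from B##3: F##3 (6 semitones down).
Up a perfect fourth from F##3: B#3 (5 semitones up).

B sharp 3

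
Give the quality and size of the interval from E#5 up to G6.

diminished 10th

E to G spans three letter names (E-F-G), plus an octave: a tenth.
A major tenth would be 16 semitones; E#5 to G6 is 14, two semitones narrower, so the interval is diminished.
(Equivalently, a compound diminished third: a diminished third plus an octave.)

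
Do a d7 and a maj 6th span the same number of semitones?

Yes

Both span 9 semitones: a diminished seventh and a major sixth are the same chromatic distance.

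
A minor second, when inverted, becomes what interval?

M7

Interval numbers invert to sum to nine: 2 + 7 = 9, so a second inverts to a seventh.
The quality also flips — minor becomes major — giving a major seventh.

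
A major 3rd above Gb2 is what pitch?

Bb2

Three letter names up from G: B.
A major third spans 4 semitones, so from Gb2 the target pitch is Bb2.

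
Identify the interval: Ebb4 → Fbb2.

Descending from Ebb4 to Fbb2 is the same interval as ascending Fbb2 to Ebb4.
F to E spans seven letter names (F-G-A-B-C-D-E), plus an octave: a fourteenth.
The major fourteenth spans 23 semitones, and Fbb2 to Ebb4 is exactly 23 semitones — so this is a major fourteenth.
(Equivalently, a compound major seventh: a major seventh plus an octave.)

major 14th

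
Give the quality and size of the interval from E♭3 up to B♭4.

P12

E to B spans five letter names (E-F-G-A-B), plus an octave, so the interval is some kind of twelfth.
Eb3 to Bb4 is 19 semitones, matching the perfect twelfth exactly, so the quality is perfect.
(Equivalently, a compound perfect fifth: a perfect fifth plus an octave.)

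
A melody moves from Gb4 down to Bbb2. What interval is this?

Descending from Gb4 to Bbb2 is the same interval as ascending Bbb2 to Gb4.
B to G spans six letter names (B-C-D-E-F-G), plus an octave, so the interval is some kind of thirteenth.
The major thirteenth spans 21 semitones, and Bbb2 to Gb4 is exactly 21 semitones — so this is a major thirteenth.
(Equivalently, a compound major sixth: a major sixth plus an octave.)

major thirteenth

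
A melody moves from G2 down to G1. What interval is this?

perfect 8th

Descending from G2 to G1 is the same interval as ascending G1 to G2.
G to G is the same letter name, plus an octave: an octave.
Counting semitones, G1→G2 is 12, which is the perfect octave.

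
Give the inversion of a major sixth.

Inverted interval numbers add to nine, so a sixth pairs with a third (6 + 3 = 9).
Quality inverts too: major becomes minor. That makes the inversion a minor third.

m3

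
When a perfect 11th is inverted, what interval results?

First reduce the compound perfect eleventh to its simple form, a perfect fourth.
Inverted interval numbers add to nine, so a fourth pairs with a fifth (4 + 5 = 9).
And perfect stays perfect under inversion, so we get a perfect fifth.

perfect 5th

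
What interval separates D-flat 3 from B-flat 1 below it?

m10

Descending from Db3 to Bb1 is the same interval as ascending Bb1 to Db3.
B to D spans three letter names (B-C-D), plus an octave, so the interval is some kind of tenth.
Bb1 to Db3 is 15 semitones, a half step short of the major tenth (16), so this is minor.
(Equivalently, a compound minor third: a minor third plus an octave.)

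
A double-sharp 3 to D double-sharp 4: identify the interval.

perfect 4th

A to D spans four letter names (A-B-C-D) — that makes it a fourth of some quality.
Counting semitones, A##3→D##4 is 5, which is the perfect fourth.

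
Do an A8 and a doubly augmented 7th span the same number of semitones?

Both span 13 semitones: an augmented octave and a doubly augmented seventh are the same chromatic distance.

Yes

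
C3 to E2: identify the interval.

Descending from C3 to E2 is the same interval as ascending E2 to C3.
E to C spans six letter names (E-F-G-A-B-C), so the interval is some kind of sixth.
A major sixth would be 9 semitones, but E2 to C3 is 8 — one semitone narrower, making it a minor sixth.

minor sixth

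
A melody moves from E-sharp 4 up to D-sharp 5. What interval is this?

minor seventh

E to D spans seven letter names (E-F-G-A-B-C-D), so the interval is some kind of seventh.
A major seventh would be 11 semitones, but E#4 to D#5 is 10 — one semitone narrower, making it a minor seventh.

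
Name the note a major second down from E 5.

Two letter names down from E: D.
Moving 2 semitones down from E5 (the size of a major second) reaches D5.

D 5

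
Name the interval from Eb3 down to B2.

diminished fourth

Descending from Eb3 to B2 is the same interval as ascending B2 to Eb3.
B to E spans four letter names (B-C-D-E): a fourth.
A perfect fourth would be 5 semitones; B2 to Eb3 is 4, one semitone narrower, so the interval is diminished.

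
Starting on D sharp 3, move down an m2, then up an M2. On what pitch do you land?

A minor second down from D#3 is C##3.
Up a major second from C##3: D##3 (2 semitones up).

D double-sharp 3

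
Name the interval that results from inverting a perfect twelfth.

perfect 4th

First reduce the compound perfect twelfth to its simple form, a perfect fifth.
Inverted interval numbers add to nine, so a fifth pairs with a fourth (5 + 4 = 9).
And perfect stays perfect under inversion, so we get a perfect fourth.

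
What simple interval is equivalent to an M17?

M3

Each octave removed subtracts seven from the number: 17 − 14 = 3.
So a major seventeenth is 2 octaves plus a major third. The quality is unchanged.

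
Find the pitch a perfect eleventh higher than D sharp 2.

G sharp 3

Counting four letter names plus an octave up from D lands on G.
Moving 17 semitones up from D#2 (the size of a perfect eleventh) reaches G#3.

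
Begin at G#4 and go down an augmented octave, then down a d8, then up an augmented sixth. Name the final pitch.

Down an augmented octave from G#4: G3 (13 semitones down).
A diminished octave down from G3 is G#2.
Up an augmented sixth from G#2: E##3 (10 semitones up).

E##3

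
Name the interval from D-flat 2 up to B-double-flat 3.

D to B spans six letter names (D-E-F-G-A-B), plus an octave: a thirteenth.
Db2 to Bbb3 is 20 semitones, a half step short of the major thirteenth (21), so this is minor.
(Equivalently, a compound minor sixth: a minor sixth plus an octave.)

minor thirteenth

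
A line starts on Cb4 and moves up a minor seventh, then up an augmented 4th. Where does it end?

Eb5

Cb4 up a minor seventh → Bbb4 (10 semitones).
Bbb4 up an augmented fourth → Eb5 (6 semitones).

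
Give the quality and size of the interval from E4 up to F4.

E to F spans two letter names (E-F): a second.
A major second would be 2 semitones, but E4 to F4 is 1 — one semitone narrower, making it a minor second.

minor 2nd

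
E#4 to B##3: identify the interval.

Descending from E#4 to B##3 is the same interval as ascending B##3 to E#4.
B to E spans four letter names (B-C-D-E), so the interval is some kind of fourth.
B##3 to E#4 spans 4 semitones — one semitone narrower than the perfect fourth (5) — giving a diminished fourth.

diminished 4th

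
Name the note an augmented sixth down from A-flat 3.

C-double-flat 3

Six letter names down from A: C.
Moving 10 semitones down from Ab3 (the size of an augmented sixth) reaches Cbb3.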